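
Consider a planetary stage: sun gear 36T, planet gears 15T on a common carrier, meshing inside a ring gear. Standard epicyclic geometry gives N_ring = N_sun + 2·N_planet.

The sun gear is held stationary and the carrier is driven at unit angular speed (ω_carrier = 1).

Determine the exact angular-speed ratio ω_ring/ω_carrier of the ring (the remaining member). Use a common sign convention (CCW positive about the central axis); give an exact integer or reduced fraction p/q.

N_ring = 36 + 2·15 = 66
36(ω_s−ω_c) = −66(ω_r−ω_c),  ω_s=0, ω_c=1
ω_r = 1 − (36/66)(0−1) = 17/11
ω_r/ω_c = 17/11

17/11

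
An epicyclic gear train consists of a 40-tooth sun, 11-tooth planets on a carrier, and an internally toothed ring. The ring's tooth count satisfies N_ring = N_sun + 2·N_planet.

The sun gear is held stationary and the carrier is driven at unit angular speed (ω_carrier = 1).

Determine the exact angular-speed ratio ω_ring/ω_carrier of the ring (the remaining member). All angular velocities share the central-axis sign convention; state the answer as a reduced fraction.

N_ring = 40 + 2·11 = 62
40(ω_s−ω_c) = −62(ω_r−ω_c),  ω_s=0, ω_c=1
ω_r = 1 − (40/62)(0−1) = 51/31
ω_r/ω_c = 51/31

51/31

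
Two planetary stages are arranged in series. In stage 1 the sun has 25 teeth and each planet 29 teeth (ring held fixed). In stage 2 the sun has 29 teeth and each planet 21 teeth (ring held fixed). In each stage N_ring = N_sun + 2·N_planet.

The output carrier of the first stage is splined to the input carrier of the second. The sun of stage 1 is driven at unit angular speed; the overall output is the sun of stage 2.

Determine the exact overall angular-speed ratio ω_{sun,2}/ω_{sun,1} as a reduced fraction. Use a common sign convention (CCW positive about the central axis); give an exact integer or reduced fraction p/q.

625/783

Stage 1: N_ring = 25 + 2·29 = 83
Stage 1: 25(ω_s−ω_c) = −83(ω_r−ω_c),  ω_r=0, ω_s=1
Stage 1: 25(1−ω_c) = −83(0−ω_c)  ⇒  108ω_c = 25  ⇒  ω_c = 25/108
  ⇒ ω_c¹/ω_s¹ = 25/108
Stage 2: N_ring = 29 + 2·21 = 71
Stage 2: 29(ω_s−ω_c) = −71(ω_r−ω_c),  ω_r=0, ω_c=1
Stage 2: ω_s = 1 − (71/29)(0−1) = 100/29
  ⇒ ω_s²/ω_c² = 100/29
Coupling ω_c² = ω_c¹ ⇒ overall = 25/108 × 100/29 = 625/783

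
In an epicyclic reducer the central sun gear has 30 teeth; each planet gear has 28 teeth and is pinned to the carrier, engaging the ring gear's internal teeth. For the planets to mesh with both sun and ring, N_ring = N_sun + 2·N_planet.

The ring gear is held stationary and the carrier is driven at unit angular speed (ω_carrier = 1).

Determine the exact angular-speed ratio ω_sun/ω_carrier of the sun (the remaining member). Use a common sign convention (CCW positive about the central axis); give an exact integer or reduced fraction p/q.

N_ring = 30 + 2·28 = 86
30(ω_s−ω_c) = −86(ω_r−ω_c),  ω_r=0, ω_c=1
ω_s = 1 − (86/30)(0−1) = 58/15
ω_s/ω_c = 58/15

58/15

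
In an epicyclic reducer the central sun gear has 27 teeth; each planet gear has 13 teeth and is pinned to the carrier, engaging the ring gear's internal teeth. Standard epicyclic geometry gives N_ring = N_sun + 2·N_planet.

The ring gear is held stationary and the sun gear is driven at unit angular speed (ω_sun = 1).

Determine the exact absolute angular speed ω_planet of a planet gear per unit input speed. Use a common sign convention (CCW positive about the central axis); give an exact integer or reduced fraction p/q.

N_ring = 27 + 2·13 = 53
27(ω_s−ω_c) = −53(ω_r−ω_c),  ω_r=0, ω_s=1
27(1−ω_c) = −53(0−ω_c)  ⇒  80ω_c = 27  ⇒  ω_c = 27/80
sun–planet: 27·(1−27/80) = −13·(ω_p−ω_c)  ⇒  ω_p−ω_c = −(27/13)·(53/80) = -1431/1040
ω_p = 27/80 − 1431/1040 = -27/26

-27/26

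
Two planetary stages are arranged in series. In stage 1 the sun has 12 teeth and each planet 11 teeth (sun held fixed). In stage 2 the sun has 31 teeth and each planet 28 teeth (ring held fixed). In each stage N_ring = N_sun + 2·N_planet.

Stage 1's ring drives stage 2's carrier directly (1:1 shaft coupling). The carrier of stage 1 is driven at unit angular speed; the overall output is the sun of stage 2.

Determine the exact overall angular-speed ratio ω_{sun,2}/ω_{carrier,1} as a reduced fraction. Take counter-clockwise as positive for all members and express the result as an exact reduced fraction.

Stage 1: N_ring = 12 + 2·11 = 34
Stage 1: 12(ω_s−ω_c) = −34(ω_r−ω_c),  ω_s=0, ω_c=1
Stage 1: ω_r = 1 − (12/34)(0−1) = 23/17
  ⇒ ω_r¹/ω_c¹ = 23/17
Stage 2: N_ring = 31 + 2·28 = 87
Stage 2: 31(ω_s−ω_c) = −87(ω_r−ω_c),  ω_r=0, ω_c=1
Stage 2: ω_s = 1 − (87/31)(0−1) = 118/31
  ⇒ ω_s²/ω_c² = 118/31
Coupling ω_c² = ω_r¹ ⇒ overall = 23/17 × 118/31 = 2714/527

2714/527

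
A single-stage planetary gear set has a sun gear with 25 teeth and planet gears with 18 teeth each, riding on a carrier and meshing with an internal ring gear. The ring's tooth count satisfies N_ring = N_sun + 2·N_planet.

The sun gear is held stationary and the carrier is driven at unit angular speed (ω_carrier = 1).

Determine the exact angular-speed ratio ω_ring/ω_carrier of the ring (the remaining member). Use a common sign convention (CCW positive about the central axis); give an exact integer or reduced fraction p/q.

86/61

N_ring = 25 + 2·18 = 61
25(ω_s−ω_c) = −61(ω_r−ω_c),  ω_s=0, ω_c=1
ω_r = 1 − (25/61)(0−1) = 86/61
ω_r/ω_c = 86/61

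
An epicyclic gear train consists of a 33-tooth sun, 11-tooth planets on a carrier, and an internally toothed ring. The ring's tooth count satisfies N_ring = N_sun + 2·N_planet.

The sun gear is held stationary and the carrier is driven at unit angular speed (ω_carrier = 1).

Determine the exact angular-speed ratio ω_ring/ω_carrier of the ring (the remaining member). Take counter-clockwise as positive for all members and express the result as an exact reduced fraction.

N_ring = 33 + 2·11 = 55
33(ω_s−ω_c) = −55(ω_r−ω_c),  ω_s=0, ω_c=1
ω_r = 1 − (33/55)(0−1) = 8/5
ω_r/ω_c = 8/5

8/5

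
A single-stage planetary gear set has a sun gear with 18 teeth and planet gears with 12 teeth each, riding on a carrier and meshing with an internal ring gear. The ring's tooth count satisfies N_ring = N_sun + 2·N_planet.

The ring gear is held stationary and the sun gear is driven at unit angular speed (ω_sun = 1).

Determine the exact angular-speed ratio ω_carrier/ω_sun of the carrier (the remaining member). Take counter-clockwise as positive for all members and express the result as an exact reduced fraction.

N_ring = 18 + 2·12 = 42
18(ω_s−ω_c) = −42(ω_r−ω_c),  ω_r=0, ω_s=1
18(1−ω_c) = −42(0−ω_c)  ⇒  60ω_c = 18  ⇒  ω_c = 3/10
ω_c/ω_s = 3/10

3/10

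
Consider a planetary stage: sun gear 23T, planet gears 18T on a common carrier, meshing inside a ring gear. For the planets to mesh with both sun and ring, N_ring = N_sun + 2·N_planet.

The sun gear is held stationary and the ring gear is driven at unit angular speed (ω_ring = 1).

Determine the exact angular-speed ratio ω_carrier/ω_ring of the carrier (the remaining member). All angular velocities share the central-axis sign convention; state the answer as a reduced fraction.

N_ring = 23 + 2·18 = 59
23(ω_s−ω_c) = −59(ω_r−ω_c),  ω_s=0, ω_r=1
23(0−ω_c) = −59(1−ω_c)  ⇒  82ω_c = 59  ⇒  ω_c = 59/82
ω_c/ω_r = 59/82

59/82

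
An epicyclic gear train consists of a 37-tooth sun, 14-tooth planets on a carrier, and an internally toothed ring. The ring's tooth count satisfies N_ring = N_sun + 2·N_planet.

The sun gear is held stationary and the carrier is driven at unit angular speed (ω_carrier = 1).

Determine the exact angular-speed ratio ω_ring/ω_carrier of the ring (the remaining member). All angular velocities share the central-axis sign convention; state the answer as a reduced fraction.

102/65

N_ring = 37 + 2·14 = 65
37(ω_s−ω_c) = −65(ω_r−ω_c),  ω_s=0, ω_c=1
ω_r = 1 − (37/65)(0−1) = 102/65
ω_r/ω_c = 102/65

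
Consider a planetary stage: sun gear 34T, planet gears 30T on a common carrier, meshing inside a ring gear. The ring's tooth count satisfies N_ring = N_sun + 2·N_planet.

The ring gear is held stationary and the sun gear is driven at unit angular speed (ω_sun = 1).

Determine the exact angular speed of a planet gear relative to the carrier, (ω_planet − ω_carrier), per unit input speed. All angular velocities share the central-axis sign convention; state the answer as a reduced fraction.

-799/960

N_ring = 34 + 2·30 = 94
34(ω_s−ω_c) = −94(ω_r−ω_c),  ω_r=0, ω_s=1
34(1−ω_c) = −94(0−ω_c)  ⇒  128ω_c = 34  ⇒  ω_c = 17/64
sun–planet: 34·(1−17/64) = −30·(ω_p−ω_c)  ⇒  ω_p−ω_c = −(34/30)·(47/64) = -799/960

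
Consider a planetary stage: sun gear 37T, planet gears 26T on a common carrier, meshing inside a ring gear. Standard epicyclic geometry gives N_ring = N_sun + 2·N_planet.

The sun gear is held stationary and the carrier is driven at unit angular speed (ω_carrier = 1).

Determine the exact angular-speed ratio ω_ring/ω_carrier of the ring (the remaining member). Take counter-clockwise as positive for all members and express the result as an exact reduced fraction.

N_ring = 37 + 2·26 = 89
37(ω_s−ω_c) = −89(ω_r−ω_c),  ω_s=0, ω_c=1
ω_r = 1 − (37/89)(0−1) = 126/89
ω_r/ω_c = 126/89

126/89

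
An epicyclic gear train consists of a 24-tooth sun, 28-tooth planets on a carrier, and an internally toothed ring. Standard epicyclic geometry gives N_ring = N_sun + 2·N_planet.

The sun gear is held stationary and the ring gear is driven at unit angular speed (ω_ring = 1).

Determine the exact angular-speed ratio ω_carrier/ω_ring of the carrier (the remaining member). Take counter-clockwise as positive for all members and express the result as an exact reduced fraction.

10/13

N_ring = 24 + 2·28 = 80
24(ω_s−ω_c) = −80(ω_r−ω_c),  ω_s=0, ω_r=1
24(0−ω_c) = −80(1−ω_c)  ⇒  104ω_c = 80  ⇒  ω_c = 10/13
ω_c/ω_r = 10/13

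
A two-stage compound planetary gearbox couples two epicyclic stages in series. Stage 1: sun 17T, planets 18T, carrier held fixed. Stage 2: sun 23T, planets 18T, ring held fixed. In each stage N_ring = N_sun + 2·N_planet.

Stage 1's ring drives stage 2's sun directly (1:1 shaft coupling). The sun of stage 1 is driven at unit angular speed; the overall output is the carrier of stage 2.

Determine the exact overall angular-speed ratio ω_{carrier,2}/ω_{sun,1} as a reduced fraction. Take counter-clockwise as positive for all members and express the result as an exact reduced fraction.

-391/4346

Stage 1: N_ring = 17 + 2·18 = 53
Stage 1: 17(ω_s−ω_c) = −53(ω_r−ω_c),  ω_c=0, ω_s=1
Stage 1: ω_r = 0 − (17/53)(1−0) = -17/53
  ⇒ ω_r¹/ω_s¹ = -17/53
Stage 2: N_ring = 23 + 2·18 = 59
Stage 2: 23(ω_s−ω_c) = −59(ω_r−ω_c),  ω_r=0, ω_s=1
Stage 2: 23(1−ω_c) = −59(0−ω_c)  ⇒  82ω_c = 23  ⇒  ω_c = 23/82
  ⇒ ω_c²/ω_s² = 23/82
Coupling ω_s² = ω_r¹ ⇒ overall = -17/53 × 23/82 = -391/4346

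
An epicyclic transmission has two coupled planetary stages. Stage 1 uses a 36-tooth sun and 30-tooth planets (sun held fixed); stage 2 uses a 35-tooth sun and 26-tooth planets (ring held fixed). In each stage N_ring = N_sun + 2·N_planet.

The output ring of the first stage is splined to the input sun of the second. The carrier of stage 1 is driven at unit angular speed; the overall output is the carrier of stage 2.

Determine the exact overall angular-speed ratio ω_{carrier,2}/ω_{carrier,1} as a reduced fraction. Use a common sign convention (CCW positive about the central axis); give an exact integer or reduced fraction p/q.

Stage 1: N_ring = 36 + 2·30 = 96
Stage 1: 36(ω_s−ω_c) = −96(ω_r−ω_c),  ω_s=0, ω_c=1
Stage 1: ω_r = 1 − (36/96)(0−1) = 11/8
  ⇒ ω_r¹/ω_c¹ = 11/8
Stage 2: N_ring = 35 + 2·26 = 87
Stage 2: 35(ω_s−ω_c) = −87(ω_r−ω_c),  ω_r=0, ω_s=1
Stage 2: 35(1−ω_c) = −87(0−ω_c)  ⇒  122ω_c = 35  ⇒  ω_c = 35/122
  ⇒ ω_c²/ω_s² = 35/122
Coupling ω_s² = ω_r¹ ⇒ overall = 11/8 × 35/122 = 385/976

385/976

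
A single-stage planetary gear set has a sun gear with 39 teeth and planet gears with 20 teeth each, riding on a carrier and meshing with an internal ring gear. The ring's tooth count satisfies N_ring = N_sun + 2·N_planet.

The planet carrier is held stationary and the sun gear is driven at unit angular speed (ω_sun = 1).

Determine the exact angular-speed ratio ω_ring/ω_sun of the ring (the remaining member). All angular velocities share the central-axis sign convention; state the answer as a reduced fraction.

N_ring = 39 + 2·20 = 79
39(ω_s−ω_c) = −79(ω_r−ω_c),  ω_c=0, ω_s=1
ω_r = 0 − (39/79)(1−0) = -39/79
ω_r/ω_s = -39/79

-39/79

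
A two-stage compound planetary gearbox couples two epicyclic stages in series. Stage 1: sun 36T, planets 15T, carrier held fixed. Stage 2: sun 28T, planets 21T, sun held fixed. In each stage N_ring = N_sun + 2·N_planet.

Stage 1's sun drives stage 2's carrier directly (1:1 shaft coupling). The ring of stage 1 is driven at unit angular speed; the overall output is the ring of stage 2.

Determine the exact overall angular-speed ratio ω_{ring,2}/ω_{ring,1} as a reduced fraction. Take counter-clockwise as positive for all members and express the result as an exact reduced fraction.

Stage 1: N_ring = 36 + 2·15 = 66
Stage 1: 36(ω_s−ω_c) = −66(ω_r−ω_c),  ω_c=0, ω_r=1
Stage 1: ω_s = 0 − (66/36)(1−0) = -11/6
  ⇒ ω_s¹/ω_r¹ = -11/6
Stage 2: N_ring = 28 + 2·21 = 70
Stage 2: 28(ω_s−ω_c) = −70(ω_r−ω_c),  ω_s=0, ω_c=1
Stage 2: ω_r = 1 − (28/70)(0−1) = 7/5
  ⇒ ω_r²/ω_c² = 7/5
Coupling ω_c² = ω_s¹ ⇒ overall = -11/6 × 7/5 = -77/30

-77/30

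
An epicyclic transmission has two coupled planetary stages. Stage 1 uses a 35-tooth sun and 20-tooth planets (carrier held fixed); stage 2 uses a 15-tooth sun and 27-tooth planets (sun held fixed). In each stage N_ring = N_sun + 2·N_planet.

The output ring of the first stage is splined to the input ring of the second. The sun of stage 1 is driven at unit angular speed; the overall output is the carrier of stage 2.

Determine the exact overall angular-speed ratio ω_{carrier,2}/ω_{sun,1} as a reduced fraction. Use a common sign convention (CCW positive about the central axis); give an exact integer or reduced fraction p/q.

-23/60

Stage 1: N_ring = 35 + 2·20 = 75
Stage 1: 35(ω_s−ω_c) = −75(ω_r−ω_c),  ω_c=0, ω_s=1
Stage 1: ω_r = 0 − (35/75)(1−0) = -7/15
  ⇒ ω_r¹/ω_s¹ = -7/15
Stage 2: N_ring = 15 + 2·27 = 69
Stage 2: 15(ω_s−ω_c) = −69(ω_r−ω_c),  ω_s=0, ω_r=1
Stage 2: 15(0−ω_c) = −69(1−ω_c)  ⇒  84ω_c = 69  ⇒  ω_c = 23/28
  ⇒ ω_c²/ω_r² = 23/28
Coupling ω_r² = ω_r¹ ⇒ overall = -7/15 × 23/28 = -23/60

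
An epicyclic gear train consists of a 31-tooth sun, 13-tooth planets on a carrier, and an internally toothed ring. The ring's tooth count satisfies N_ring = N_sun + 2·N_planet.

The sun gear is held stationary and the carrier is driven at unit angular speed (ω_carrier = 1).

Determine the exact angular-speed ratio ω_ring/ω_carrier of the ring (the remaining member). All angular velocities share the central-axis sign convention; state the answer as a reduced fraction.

N_ring = 31 + 2·13 = 57
31(ω_s−ω_c) = −57(ω_r−ω_c),  ω_s=0, ω_c=1
ω_r = 1 − (31/57)(0−1) = 88/57
ω_r/ω_c = 88/57

88/57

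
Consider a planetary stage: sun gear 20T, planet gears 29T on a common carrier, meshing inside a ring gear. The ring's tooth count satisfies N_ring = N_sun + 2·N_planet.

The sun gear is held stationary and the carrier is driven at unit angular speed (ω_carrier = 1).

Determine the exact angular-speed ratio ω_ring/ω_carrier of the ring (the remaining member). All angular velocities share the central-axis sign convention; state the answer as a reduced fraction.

49/39

N_ring = 20 + 2·29 = 78
20(ω_s−ω_c) = −78(ω_r−ω_c),  ω_s=0, ω_c=1
ω_r = 1 − (20/78)(0−1) = 49/39
ω_r/ω_c = 49/39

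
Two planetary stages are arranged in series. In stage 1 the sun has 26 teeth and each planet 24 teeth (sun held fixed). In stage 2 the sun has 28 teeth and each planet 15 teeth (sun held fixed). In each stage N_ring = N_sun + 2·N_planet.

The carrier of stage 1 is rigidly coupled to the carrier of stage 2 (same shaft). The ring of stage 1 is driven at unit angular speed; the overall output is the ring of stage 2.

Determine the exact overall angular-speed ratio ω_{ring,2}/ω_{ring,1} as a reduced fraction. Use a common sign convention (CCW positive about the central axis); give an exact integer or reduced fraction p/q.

Stage 1: N_ring = 26 + 2·24 = 74
Stage 1: 26(ω_s−ω_c) = −74(ω_r−ω_c),  ω_s=0, ω_r=1
Stage 1: 26(0−ω_c) = −74(1−ω_c)  ⇒  100ω_c = 74  ⇒  ω_c = 37/50
  ⇒ ω_c¹/ω_r¹ = 37/50
Stage 2: N_ring = 28 + 2·15 = 58
Stage 2: 28(ω_s−ω_c) = −58(ω_r−ω_c),  ω_s=0, ω_c=1
Stage 2: ω_r = 1 − (28/58)(0−1) = 43/29
  ⇒ ω_r²/ω_c² = 43/29
Coupling ω_c² = ω_c¹ ⇒ overall = 37/50 × 43/29 = 1591/1450

1591/1450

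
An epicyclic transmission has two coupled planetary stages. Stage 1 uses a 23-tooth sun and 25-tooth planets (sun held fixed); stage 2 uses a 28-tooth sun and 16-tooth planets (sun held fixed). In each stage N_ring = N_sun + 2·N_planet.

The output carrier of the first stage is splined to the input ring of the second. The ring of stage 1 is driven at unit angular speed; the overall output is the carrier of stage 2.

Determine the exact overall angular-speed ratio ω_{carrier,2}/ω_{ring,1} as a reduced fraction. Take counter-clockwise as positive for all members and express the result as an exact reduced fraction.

Stage 1: N_ring = 23 + 2·25 = 73
Stage 1: 23(ω_s−ω_c) = −73(ω_r−ω_c),  ω_s=0, ω_r=1
Stage 1: 23(0−ω_c) = −73(1−ω_c)  ⇒  96ω_c = 73  ⇒  ω_c = 73/96
  ⇒ ω_c¹/ω_r¹ = 73/96
Stage 2: N_ring = 28 + 2·16 = 60
Stage 2: 28(ω_s−ω_c) = −60(ω_r−ω_c),  ω_s=0, ω_r=1
Stage 2: 28(0−ω_c) = −60(1−ω_c)  ⇒  88ω_c = 60  ⇒  ω_c = 15/22
  ⇒ ω_c²/ω_r² = 15/22
Coupling ω_r² = ω_c¹ ⇒ overall = 73/96 × 15/22 = 365/704

365/704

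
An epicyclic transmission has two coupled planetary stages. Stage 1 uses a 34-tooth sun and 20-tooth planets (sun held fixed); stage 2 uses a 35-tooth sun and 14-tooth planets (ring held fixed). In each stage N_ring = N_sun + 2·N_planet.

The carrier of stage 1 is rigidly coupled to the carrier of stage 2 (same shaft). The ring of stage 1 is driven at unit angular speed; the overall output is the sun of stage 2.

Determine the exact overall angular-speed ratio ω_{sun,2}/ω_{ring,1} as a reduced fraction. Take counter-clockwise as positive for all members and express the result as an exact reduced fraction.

Stage 1: N_ring = 34 + 2·20 = 74
Stage 1: 34(ω_s−ω_c) = −74(ω_r−ω_c),  ω_s=0, ω_r=1
Stage 1: 34(0−ω_c) = −74(1−ω_c)  ⇒  108ω_c = 74  ⇒  ω_c = 37/54
  ⇒ ω_c¹/ω_r¹ = 37/54
Stage 2: N_ring = 35 + 2·14 = 63
Stage 2: 35(ω_s−ω_c) = −63(ω_r−ω_c),  ω_r=0, ω_c=1
Stage 2: ω_s = 1 − (63/35)(0−1) = 14/5
  ⇒ ω_s²/ω_c² = 14/5
Coupling ω_c² = ω_c¹ ⇒ overall = 37/54 × 14/5 = 259/135

259/135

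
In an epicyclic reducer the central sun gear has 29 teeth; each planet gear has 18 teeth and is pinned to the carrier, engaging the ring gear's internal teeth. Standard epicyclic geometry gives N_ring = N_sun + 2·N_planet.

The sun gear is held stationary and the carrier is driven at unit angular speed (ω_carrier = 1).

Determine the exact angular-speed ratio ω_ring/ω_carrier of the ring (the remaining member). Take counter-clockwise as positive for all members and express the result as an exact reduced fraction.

N_ring = 29 + 2·18 = 65
29(ω_s−ω_c) = −65(ω_r−ω_c),  ω_s=0, ω_c=1
ω_r = 1 − (29/65)(0−1) = 94/65
ω_r/ω_c = 94/65

94/65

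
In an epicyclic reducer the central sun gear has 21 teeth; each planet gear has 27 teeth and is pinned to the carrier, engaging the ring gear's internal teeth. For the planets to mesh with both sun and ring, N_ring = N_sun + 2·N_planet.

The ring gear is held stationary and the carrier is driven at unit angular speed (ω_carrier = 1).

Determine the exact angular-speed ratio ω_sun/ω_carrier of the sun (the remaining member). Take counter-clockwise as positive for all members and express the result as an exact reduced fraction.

N_ring = 21 + 2·27 = 75
21(ω_s−ω_c) = −75(ω_r−ω_c),  ω_r=0, ω_c=1
ω_s = 1 − (75/21)(0−1) = 32/7
ω_s/ω_c = 32/7

32/7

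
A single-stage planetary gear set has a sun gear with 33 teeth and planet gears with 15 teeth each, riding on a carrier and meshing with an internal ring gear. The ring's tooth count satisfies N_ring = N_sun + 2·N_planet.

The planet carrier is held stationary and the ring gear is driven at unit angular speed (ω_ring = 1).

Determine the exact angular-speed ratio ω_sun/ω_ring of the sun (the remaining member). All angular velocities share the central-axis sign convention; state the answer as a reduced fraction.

-21/11

N_ring = 33 + 2·15 = 63
33(ω_s−ω_c) = −63(ω_r−ω_c),  ω_c=0, ω_r=1
ω_s = 0 − (63/33)(1−0) = -21/11
ω_s/ω_r = -21/11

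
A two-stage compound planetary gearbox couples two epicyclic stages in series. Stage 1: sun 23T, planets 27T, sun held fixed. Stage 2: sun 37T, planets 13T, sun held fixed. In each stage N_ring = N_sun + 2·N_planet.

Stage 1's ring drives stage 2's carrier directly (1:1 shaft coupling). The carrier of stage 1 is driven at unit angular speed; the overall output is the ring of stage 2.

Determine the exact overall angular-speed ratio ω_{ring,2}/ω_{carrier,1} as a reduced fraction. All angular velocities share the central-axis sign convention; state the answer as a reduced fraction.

10000/4851

Stage 1: N_ring = 23 + 2·27 = 77
Stage 1: 23(ω_s−ω_c) = −77(ω_r−ω_c),  ω_s=0, ω_c=1
Stage 1: ω_r = 1 − (23/77)(0−1) = 100/77
  ⇒ ω_r¹/ω_c¹ = 100/77
Stage 2: N_ring = 37 + 2·13 = 63
Stage 2: 37(ω_s−ω_c) = −63(ω_r−ω_c),  ω_s=0, ω_c=1
Stage 2: ω_r = 1 − (37/63)(0−1) = 100/63
  ⇒ ω_r²/ω_c² = 100/63
Coupling ω_c² = ω_r¹ ⇒ overall = 100/77 × 100/63 = 10000/4851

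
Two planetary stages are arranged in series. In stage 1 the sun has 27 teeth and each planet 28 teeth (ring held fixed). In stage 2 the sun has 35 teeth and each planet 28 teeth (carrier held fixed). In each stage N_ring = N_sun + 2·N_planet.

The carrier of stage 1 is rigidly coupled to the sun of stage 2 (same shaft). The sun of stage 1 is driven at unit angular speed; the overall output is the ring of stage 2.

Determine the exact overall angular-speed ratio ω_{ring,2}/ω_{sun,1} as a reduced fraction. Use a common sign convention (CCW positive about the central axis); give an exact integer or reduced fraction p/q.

Stage 1: N_ring = 27 + 2·28 = 83
Stage 1: 27(ω_s−ω_c) = −83(ω_r−ω_c),  ω_r=0, ω_s=1
Stage 1: 27(1−ω_c) = −83(0−ω_c)  ⇒  110ω_c = 27  ⇒  ω_c = 27/110
  ⇒ ω_c¹/ω_s¹ = 27/110
Stage 2: N_ring = 35 + 2·28 = 91
Stage 2: 35(ω_s−ω_c) = −91(ω_r−ω_c),  ω_c=0, ω_s=1
Stage 2: ω_r = 0 − (35/91)(1−0) = -5/13
  ⇒ ω_r²/ω_s² = -5/13
Coupling ω_s² = ω_c¹ ⇒ overall = 27/110 × -5/13 = -27/286

-27/286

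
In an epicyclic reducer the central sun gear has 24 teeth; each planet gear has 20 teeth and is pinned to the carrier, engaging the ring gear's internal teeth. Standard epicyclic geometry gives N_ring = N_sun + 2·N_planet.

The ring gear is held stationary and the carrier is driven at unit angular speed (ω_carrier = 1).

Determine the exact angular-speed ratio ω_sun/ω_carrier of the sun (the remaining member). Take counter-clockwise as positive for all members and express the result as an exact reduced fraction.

N_ring = 24 + 2·20 = 64
24(ω_s−ω_c) = −64(ω_r−ω_c),  ω_r=0, ω_c=1
ω_s = 1 − (64/24)(0−1) = 11/3
ω_s/ω_c = 11/3

11/3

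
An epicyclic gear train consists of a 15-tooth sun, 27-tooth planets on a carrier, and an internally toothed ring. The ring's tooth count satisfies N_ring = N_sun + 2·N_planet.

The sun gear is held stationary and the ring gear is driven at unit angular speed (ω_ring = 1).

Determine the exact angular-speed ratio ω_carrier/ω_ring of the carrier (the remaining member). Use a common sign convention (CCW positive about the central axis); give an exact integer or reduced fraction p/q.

N_ring = 15 + 2·27 = 69
15(ω_s−ω_c) = −69(ω_r−ω_c),  ω_s=0, ω_r=1
15(0−ω_c) = −69(1−ω_c)  ⇒  84ω_c = 69  ⇒  ω_c = 23/28
ω_c/ω_r = 23/28

23/28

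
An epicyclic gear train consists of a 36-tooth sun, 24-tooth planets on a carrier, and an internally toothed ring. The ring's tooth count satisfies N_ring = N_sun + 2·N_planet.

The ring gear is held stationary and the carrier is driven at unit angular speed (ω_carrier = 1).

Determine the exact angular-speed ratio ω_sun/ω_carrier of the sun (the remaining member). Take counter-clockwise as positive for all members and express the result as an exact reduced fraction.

10/3

N_ring = 36 + 2·24 = 84
36(ω_s−ω_c) = −84(ω_r−ω_c),  ω_r=0, ω_c=1
ω_s = 1 − (84/36)(0−1) = 10/3
ω_s/ω_c = 10/3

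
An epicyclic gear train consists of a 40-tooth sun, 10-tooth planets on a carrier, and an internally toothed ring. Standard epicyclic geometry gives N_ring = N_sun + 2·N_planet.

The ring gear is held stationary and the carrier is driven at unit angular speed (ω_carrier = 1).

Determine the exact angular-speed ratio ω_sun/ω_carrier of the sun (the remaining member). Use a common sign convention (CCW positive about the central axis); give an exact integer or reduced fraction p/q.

N_ring = 40 + 2·10 = 60
40(ω_s−ω_c) = −60(ω_r−ω_c),  ω_r=0, ω_c=1
ω_s = 1 − (60/40)(0−1) = 5/2
ω_s/ω_c = 5/2

5/2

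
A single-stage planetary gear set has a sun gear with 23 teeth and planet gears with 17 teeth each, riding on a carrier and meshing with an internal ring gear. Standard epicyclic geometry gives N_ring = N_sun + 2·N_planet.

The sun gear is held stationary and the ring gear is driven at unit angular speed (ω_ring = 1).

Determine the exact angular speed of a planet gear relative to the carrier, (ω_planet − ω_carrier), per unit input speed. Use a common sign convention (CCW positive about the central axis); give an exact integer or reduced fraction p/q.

1311/1360

N_ring = 23 + 2·17 = 57
23(ω_s−ω_c) = −57(ω_r−ω_c),  ω_s=0, ω_r=1
23(0−ω_c) = −57(1−ω_c)  ⇒  80ω_c = 57  ⇒  ω_c = 57/80
sun–planet: 23·(0−57/80) = −17·(ω_p−ω_c)  ⇒  ω_p−ω_c = −(23/17)·(-57/80) = 1311/1360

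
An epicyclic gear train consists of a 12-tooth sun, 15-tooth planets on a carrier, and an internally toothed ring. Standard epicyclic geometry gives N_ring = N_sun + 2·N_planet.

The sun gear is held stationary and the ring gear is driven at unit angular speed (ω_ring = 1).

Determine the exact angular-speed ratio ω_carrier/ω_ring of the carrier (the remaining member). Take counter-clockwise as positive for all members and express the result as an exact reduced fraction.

7/9

N_ring = 12 + 2·15 = 42
12(ω_s−ω_c) = −42(ω_r−ω_c),  ω_s=0, ω_r=1
12(0−ω_c) = −42(1−ω_c)  ⇒  54ω_c = 42  ⇒  ω_c = 7/9
ω_c/ω_r = 7/9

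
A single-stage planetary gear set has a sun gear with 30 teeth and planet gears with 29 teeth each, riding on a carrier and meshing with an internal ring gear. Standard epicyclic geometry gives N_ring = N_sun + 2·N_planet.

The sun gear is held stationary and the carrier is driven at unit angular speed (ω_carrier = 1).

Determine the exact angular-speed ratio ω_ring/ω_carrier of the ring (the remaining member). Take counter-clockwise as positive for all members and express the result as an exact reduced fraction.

N_ring = 30 + 2·29 = 88
30(ω_s−ω_c) = −88(ω_r−ω_c),  ω_s=0, ω_c=1
ω_r = 1 − (30/88)(0−1) = 59/44
ω_r/ω_c = 59/44

59/44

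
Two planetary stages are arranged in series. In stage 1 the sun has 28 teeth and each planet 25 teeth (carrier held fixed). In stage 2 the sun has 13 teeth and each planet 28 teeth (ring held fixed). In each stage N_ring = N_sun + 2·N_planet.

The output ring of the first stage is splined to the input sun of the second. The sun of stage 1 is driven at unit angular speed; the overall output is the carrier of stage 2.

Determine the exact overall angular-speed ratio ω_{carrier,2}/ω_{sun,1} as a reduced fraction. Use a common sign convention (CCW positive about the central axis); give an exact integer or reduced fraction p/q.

Stage 1: N_ring = 28 + 2·25 = 78
Stage 1: 28(ω_s−ω_c) = −78(ω_r−ω_c),  ω_c=0, ω_s=1
Stage 1: ω_r = 0 − (28/78)(1−0) = -14/39
  ⇒ ω_r¹/ω_s¹ = -14/39
Stage 2: N_ring = 13 + 2·28 = 69
Stage 2: 13(ω_s−ω_c) = −69(ω_r−ω_c),  ω_r=0, ω_s=1
Stage 2: 13(1−ω_c) = −69(0−ω_c)  ⇒  82ω_c = 13  ⇒  ω_c = 13/82
  ⇒ ω_c²/ω_s² = 13/82
Coupling ω_s² = ω_r¹ ⇒ overall = -14/39 × 13/82 = -7/123

-7/123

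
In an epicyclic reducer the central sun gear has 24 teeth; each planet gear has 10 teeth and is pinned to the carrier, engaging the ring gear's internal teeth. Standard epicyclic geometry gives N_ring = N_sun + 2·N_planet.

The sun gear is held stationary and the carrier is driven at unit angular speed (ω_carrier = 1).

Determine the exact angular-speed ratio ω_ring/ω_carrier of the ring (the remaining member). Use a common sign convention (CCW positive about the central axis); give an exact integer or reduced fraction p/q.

N_ring = 24 + 2·10 = 44
24(ω_s−ω_c) = −44(ω_r−ω_c),  ω_s=0, ω_c=1
ω_r = 1 − (24/44)(0−1) = 17/11
ω_r/ω_c = 17/11

17/11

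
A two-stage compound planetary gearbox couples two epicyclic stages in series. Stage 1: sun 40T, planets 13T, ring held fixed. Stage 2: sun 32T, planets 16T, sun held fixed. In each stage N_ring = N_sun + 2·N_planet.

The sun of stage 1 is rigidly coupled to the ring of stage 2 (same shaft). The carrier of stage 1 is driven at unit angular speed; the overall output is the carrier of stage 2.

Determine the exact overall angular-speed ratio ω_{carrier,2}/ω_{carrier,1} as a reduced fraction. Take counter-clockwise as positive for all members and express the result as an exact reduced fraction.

Stage 1: N_ring = 40 + 2·13 = 66
Stage 1: 40(ω_s−ω_c) = −66(ω_r−ω_c),  ω_r=0, ω_c=1
Stage 1: ω_s = 1 − (66/40)(0−1) = 53/20
  ⇒ ω_s¹/ω_c¹ = 53/20
Stage 2: N_ring = 32 + 2·16 = 64
Stage 2: 32(ω_s−ω_c) = −64(ω_r−ω_c),  ω_s=0, ω_r=1
Stage 2: 32(0−ω_c) = −64(1−ω_c)  ⇒  96ω_c = 64  ⇒  ω_c = 2/3
  ⇒ ω_c²/ω_r² = 2/3
Coupling ω_r² = ω_s¹ ⇒ overall = 53/20 × 2/3 = 53/30

53/30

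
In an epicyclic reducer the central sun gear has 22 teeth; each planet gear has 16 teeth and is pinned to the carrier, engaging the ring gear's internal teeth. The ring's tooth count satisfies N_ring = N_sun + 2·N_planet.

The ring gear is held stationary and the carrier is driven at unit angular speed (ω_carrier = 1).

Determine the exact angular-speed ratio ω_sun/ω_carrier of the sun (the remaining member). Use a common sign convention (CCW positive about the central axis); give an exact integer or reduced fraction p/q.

N_ring = 22 + 2·16 = 54
22(ω_s−ω_c) = −54(ω_r−ω_c),  ω_r=0, ω_c=1
ω_s = 1 − (54/22)(0−1) = 38/11
ω_s/ω_c = 38/11

38/11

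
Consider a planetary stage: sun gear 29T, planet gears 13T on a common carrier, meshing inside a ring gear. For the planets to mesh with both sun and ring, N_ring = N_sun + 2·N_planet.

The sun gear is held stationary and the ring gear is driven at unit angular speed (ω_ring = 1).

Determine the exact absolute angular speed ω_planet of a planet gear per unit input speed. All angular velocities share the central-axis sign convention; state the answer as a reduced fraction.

55/26

N_ring = 29 + 2·13 = 55
29(ω_s−ω_c) = −55(ω_r−ω_c),  ω_s=0, ω_r=1
29(0−ω_c) = −55(1−ω_c)  ⇒  84ω_c = 55  ⇒  ω_c = 55/84
sun–planet: 29·(0−55/84) = −13·(ω_p−ω_c)  ⇒  ω_p−ω_c = −(29/13)·(-55/84) = 1595/1092
ω_p = 55/84 + 1595/1092 = 55/26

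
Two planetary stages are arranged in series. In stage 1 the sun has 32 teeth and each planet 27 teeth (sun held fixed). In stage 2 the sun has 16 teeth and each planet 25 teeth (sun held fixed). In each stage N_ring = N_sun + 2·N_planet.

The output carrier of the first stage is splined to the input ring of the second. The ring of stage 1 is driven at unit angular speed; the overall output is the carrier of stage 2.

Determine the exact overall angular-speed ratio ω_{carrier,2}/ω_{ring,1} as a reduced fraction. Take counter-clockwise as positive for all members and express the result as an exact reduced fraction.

1419/2419

Stage 1: N_ring = 32 + 2·27 = 86
Stage 1: 32(ω_s−ω_c) = −86(ω_r−ω_c),  ω_s=0, ω_r=1
Stage 1: 32(0−ω_c) = −86(1−ω_c)  ⇒  118ω_c = 86  ⇒  ω_c = 43/59
  ⇒ ω_c¹/ω_r¹ = 43/59
Stage 2: N_ring = 16 + 2·25 = 66
Stage 2: 16(ω_s−ω_c) = −66(ω_r−ω_c),  ω_s=0, ω_r=1
Stage 2: 16(0−ω_c) = −66(1−ω_c)  ⇒  82ω_c = 66  ⇒  ω_c = 33/41
  ⇒ ω_c²/ω_r² = 33/41
Coupling ω_r² = ω_c¹ ⇒ overall = 43/59 × 33/41 = 1419/2419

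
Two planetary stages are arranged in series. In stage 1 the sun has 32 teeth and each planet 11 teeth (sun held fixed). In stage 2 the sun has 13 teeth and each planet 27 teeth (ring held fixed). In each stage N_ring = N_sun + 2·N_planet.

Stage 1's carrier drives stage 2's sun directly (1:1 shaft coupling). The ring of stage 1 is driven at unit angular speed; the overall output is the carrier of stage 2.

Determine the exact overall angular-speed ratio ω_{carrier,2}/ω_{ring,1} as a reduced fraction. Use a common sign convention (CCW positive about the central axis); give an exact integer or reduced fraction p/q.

Stage 1: N_ring = 32 + 2·11 = 54
Stage 1: 32(ω_s−ω_c) = −54(ω_r−ω_c),  ω_s=0, ω_r=1
Stage 1: 32(0−ω_c) = −54(1−ω_c)  ⇒  86ω_c = 54  ⇒  ω_c = 27/43
  ⇒ ω_c¹/ω_r¹ = 27/43
Stage 2: N_ring = 13 + 2·27 = 67
Stage 2: 13(ω_s−ω_c) = −67(ω_r−ω_c),  ω_r=0, ω_s=1
Stage 2: 13(1−ω_c) = −67(0−ω_c)  ⇒  80ω_c = 13  ⇒  ω_c = 13/80
  ⇒ ω_c²/ω_s² = 13/80
Coupling ω_s² = ω_c¹ ⇒ overall = 27/43 × 13/80 = 351/3440

351/3440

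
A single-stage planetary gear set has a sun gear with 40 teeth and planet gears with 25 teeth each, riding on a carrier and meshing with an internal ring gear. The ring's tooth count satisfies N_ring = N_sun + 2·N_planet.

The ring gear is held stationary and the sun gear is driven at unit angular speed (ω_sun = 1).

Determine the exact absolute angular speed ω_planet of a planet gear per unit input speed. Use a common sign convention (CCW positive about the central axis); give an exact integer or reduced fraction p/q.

-4/5

N_ring = 40 + 2·25 = 90
40(ω_s−ω_c) = −90(ω_r−ω_c),  ω_r=0, ω_s=1
40(1−ω_c) = −90(0−ω_c)  ⇒  130ω_c = 40  ⇒  ω_c = 4/13
sun–planet: 40·(1−4/13) = −25·(ω_p−ω_c)  ⇒  ω_p−ω_c = −(40/25)·(9/13) = -72/65
ω_p = 4/13 − 72/65 = -4/5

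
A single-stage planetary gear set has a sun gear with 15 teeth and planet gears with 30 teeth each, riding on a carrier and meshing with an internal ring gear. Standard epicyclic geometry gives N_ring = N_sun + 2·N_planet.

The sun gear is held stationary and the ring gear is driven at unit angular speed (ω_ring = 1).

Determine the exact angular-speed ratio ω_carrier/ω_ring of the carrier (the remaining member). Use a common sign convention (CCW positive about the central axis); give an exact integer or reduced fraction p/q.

5/6

N_ring = 15 + 2·30 = 75
15(ω_s−ω_c) = −75(ω_r−ω_c),  ω_s=0, ω_r=1
15(0−ω_c) = −75(1−ω_c)  ⇒  90ω_c = 75  ⇒  ω_c = 5/6
ω_c/ω_r = 5/6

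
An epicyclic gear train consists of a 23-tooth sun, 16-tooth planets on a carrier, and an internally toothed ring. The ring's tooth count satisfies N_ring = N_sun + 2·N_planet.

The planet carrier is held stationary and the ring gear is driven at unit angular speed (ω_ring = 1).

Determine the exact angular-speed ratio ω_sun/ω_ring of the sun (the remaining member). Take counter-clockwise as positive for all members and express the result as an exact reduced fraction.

N_ring = 23 + 2·16 = 55
23(ω_s−ω_c) = −55(ω_r−ω_c),  ω_c=0, ω_r=1
ω_s = 0 − (55/23)(1−0) = -55/23
ω_s/ω_r = -55/23

-55/23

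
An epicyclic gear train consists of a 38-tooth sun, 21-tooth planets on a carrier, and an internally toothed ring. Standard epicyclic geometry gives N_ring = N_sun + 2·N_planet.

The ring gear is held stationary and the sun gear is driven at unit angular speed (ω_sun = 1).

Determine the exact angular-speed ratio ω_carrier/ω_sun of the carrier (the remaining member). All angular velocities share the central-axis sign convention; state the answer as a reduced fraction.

19/59

N_ring = 38 + 2·21 = 80
38(ω_s−ω_c) = −80(ω_r−ω_c),  ω_r=0, ω_s=1
38(1−ω_c) = −80(0−ω_c)  ⇒  118ω_c = 38  ⇒  ω_c = 19/59
ω_c/ω_s = 19/59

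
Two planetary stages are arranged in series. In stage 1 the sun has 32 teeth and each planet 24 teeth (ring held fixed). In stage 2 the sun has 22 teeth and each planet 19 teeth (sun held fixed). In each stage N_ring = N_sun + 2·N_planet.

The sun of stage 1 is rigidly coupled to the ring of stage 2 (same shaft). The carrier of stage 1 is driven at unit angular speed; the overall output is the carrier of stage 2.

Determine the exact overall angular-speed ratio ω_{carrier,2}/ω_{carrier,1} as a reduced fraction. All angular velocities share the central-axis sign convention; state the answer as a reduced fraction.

105/41

Stage 1: N_ring = 32 + 2·24 = 80
Stage 1: 32(ω_s−ω_c) = −80(ω_r−ω_c),  ω_r=0, ω_c=1
Stage 1: ω_s = 1 − (80/32)(0−1) = 7/2
  ⇒ ω_s¹/ω_c¹ = 7/2
Stage 2: N_ring = 22 + 2·19 = 60
Stage 2: 22(ω_s−ω_c) = −60(ω_r−ω_c),  ω_s=0, ω_r=1
Stage 2: 22(0−ω_c) = −60(1−ω_c)  ⇒  82ω_c = 60  ⇒  ω_c = 30/41
  ⇒ ω_c²/ω_r² = 30/41
Coupling ω_r² = ω_s¹ ⇒ overall = 7/2 × 30/41 = 105/41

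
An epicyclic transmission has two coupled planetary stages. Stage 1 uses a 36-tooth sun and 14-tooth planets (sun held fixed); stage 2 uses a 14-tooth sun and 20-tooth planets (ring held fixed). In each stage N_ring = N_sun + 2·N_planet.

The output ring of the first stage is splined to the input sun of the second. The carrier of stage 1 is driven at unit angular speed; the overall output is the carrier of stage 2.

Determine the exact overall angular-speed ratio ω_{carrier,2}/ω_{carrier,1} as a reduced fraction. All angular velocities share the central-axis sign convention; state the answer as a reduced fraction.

175/544

Stage 1: N_ring = 36 + 2·14 = 64
Stage 1: 36(ω_s−ω_c) = −64(ω_r−ω_c),  ω_s=0, ω_c=1
Stage 1: ω_r = 1 − (36/64)(0−1) = 25/16
  ⇒ ω_r¹/ω_c¹ = 25/16
Stage 2: N_ring = 14 + 2·20 = 54
Stage 2: 14(ω_s−ω_c) = −54(ω_r−ω_c),  ω_r=0, ω_s=1
Stage 2: 14(1−ω_c) = −54(0−ω_c)  ⇒  68ω_c = 14  ⇒  ω_c = 7/34
  ⇒ ω_c²/ω_s² = 7/34
Coupling ω_s² = ω_r¹ ⇒ overall = 25/16 × 7/34 = 175/544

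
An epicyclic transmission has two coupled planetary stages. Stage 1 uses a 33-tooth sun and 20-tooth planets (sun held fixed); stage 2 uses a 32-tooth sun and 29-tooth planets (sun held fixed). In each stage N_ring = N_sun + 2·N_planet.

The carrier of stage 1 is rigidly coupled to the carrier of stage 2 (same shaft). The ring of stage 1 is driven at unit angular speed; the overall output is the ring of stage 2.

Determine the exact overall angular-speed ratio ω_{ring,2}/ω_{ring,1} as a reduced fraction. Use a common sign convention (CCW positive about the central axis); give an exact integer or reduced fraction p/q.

Stage 1: N_ring = 33 + 2·20 = 73
Stage 1: 33(ω_s−ω_c) = −73(ω_r−ω_c),  ω_s=0, ω_r=1
Stage 1: 33(0−ω_c) = −73(1−ω_c)  ⇒  106ω_c = 73  ⇒  ω_c = 73/106
  ⇒ ω_c¹/ω_r¹ = 73/106
Stage 2: N_ring = 32 + 2·29 = 90
Stage 2: 32(ω_s−ω_c) = −90(ω_r−ω_c),  ω_s=0, ω_c=1
Stage 2: ω_r = 1 − (32/90)(0−1) = 61/45
  ⇒ ω_r²/ω_c² = 61/45
Coupling ω_c² = ω_c¹ ⇒ overall = 73/106 × 61/45 = 4453/4770

4453/4770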